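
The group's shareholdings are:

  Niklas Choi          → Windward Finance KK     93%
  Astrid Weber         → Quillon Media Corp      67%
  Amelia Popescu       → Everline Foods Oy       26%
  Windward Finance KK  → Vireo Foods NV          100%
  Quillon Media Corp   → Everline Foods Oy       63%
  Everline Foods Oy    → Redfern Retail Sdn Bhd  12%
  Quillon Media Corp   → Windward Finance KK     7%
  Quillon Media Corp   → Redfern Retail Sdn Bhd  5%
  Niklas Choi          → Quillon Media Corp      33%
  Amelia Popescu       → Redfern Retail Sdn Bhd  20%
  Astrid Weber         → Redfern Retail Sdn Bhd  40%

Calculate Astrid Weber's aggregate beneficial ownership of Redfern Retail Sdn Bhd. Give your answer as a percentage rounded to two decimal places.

Astrid reaches Redfern along 3 paths.
Via Quillon → Everline: 67% × 63% × 12% = 5.0652%.
Direct stake: 40% = 40%.
Via Quillon: 67% × 5% = 3.35%.
Total: 5.0652% + 40% + 3.35% = 48.4152%.
Rounded: 48.42%.

48.42%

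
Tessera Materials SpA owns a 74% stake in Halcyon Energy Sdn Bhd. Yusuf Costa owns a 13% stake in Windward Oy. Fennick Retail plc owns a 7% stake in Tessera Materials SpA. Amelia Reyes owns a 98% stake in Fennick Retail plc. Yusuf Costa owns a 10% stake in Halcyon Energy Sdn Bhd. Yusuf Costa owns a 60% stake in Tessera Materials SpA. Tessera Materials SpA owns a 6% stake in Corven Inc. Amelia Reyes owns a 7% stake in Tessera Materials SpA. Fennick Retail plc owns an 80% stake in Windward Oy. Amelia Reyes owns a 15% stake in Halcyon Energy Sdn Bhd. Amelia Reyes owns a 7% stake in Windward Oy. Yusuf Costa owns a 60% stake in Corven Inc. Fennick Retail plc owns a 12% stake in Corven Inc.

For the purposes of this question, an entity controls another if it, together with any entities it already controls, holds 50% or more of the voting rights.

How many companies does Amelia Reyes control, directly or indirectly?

2

Amelia holds 98% of Fennick, so Amelia controls Fennick.
Amelia and Fennick together hold 7% + 80% = 87% of Windward, so Amelia controls Windward.
No other company's threshold is met.
Amelia controls 2 companies.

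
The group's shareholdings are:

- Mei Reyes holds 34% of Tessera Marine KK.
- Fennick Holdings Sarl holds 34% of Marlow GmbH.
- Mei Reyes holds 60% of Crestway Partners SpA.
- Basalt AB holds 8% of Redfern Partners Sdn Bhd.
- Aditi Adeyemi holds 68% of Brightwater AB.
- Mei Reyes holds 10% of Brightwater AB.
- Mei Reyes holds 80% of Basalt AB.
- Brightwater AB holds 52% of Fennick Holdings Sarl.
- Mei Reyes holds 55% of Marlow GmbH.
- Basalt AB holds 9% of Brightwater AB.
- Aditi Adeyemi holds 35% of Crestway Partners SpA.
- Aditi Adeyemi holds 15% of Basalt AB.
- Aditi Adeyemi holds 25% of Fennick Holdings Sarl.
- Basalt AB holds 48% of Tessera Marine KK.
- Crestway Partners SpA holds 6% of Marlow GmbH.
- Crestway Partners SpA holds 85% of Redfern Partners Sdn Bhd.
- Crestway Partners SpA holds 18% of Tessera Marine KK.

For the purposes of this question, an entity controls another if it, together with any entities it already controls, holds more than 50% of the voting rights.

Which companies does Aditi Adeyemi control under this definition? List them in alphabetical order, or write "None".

Aditi holds 68% of Brightwater, so Aditi controls Brightwater.
Brightwater and Aditi together hold 52% + 25% = 77% of Fennick, so Aditi controls Fennick.
No other company's threshold is met.

Brightwater AB, Fennick Holdings Sarl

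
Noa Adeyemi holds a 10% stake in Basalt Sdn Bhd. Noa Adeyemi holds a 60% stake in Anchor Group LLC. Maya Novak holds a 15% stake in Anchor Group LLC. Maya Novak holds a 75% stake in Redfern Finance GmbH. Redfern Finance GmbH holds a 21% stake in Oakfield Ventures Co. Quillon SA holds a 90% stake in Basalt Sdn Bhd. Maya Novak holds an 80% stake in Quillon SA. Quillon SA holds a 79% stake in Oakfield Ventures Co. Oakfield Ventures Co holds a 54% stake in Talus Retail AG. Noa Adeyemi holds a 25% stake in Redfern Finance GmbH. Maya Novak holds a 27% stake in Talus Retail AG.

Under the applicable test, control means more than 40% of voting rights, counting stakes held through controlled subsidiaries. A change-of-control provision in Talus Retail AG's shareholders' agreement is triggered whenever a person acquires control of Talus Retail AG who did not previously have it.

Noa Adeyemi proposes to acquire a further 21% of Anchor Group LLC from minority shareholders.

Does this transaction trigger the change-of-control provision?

No

The purchase changes only Noa's holdings, so Noa is the only person who could newly come to control Talus.
Noa holds 60% of Anchor, so Noa controls Anchor.
Neither Noa nor any entity Noa controls holds any voting interest in Talus.
So before the transaction, Noa does not control Talus.
After the purchase, Noa's direct stake in Anchor rises to 60% + 21% = 81%.
Noa holds 81% of Anchor, so Noa controls Anchor.
After the transaction, neither Noa nor any entity Noa controls holds a voting interest in Talus, so Noa still does not control it.
No new person acquires control, so the clause is not triggered.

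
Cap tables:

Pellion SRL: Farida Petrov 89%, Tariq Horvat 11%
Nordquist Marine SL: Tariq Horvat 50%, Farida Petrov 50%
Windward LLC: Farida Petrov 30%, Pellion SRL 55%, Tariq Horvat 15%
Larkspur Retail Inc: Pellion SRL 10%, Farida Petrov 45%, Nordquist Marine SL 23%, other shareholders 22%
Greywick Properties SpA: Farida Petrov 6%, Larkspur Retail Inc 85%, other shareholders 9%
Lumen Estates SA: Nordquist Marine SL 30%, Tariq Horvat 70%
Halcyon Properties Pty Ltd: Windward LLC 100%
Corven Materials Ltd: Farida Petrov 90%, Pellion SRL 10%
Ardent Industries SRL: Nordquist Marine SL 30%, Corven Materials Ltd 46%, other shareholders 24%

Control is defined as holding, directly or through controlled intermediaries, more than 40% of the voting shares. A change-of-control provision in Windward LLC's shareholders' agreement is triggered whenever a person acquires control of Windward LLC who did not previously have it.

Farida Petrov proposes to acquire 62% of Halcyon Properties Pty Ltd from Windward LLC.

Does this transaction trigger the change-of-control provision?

The purchase adds only to Farida's holdings (Windward's stake shrinks), so Farida is the only person who could newly come to control Windward.
Farida holds 89% of Pellion, so Farida controls Pellion.
Farida and Pellion together hold 30% + 55% = 85% of Windward, so Farida controls Windward.
So Farida already controls Windward before the transaction.
After the purchase, Farida holds 62% of Halcyon directly, and Windward's stake falls to 38%.
Farida controlled Windward already, so this is not a new person acquiring control; every other person's position is unchanged or reduced.
No new person acquires control, so the clause is not triggered.

No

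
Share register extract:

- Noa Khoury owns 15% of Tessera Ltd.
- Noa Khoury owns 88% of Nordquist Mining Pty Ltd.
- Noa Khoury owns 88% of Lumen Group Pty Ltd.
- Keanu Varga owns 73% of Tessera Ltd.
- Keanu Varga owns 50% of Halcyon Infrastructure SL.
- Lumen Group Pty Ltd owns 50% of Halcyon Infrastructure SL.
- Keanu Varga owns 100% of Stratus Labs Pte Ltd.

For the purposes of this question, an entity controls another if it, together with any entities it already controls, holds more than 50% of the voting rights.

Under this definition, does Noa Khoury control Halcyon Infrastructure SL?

Noa holds 88% of Lumen, so Noa controls Lumen.
Noa holds 88% of Nordquist, so Noa controls Nordquist.
In Halcyon, Noa's side holds only 50%, not > 50%.
So Noa does not control Halcyon.

No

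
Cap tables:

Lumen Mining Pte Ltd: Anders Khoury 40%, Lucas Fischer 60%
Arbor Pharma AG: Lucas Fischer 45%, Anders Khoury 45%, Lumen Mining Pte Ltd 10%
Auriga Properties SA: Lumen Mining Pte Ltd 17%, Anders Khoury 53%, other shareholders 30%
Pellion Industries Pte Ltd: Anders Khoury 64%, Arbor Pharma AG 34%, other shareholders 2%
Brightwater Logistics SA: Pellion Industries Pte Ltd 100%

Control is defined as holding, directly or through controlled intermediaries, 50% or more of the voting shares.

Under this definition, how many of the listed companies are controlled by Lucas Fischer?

Lucas holds 60% of Lumen, so Lucas controls Lumen.
Lucas and Lumen together hold 45% + 10% = 55% of Arbor, so Lucas controls Arbor.
No other company's threshold is met.
Lucas controls 2 companies.

2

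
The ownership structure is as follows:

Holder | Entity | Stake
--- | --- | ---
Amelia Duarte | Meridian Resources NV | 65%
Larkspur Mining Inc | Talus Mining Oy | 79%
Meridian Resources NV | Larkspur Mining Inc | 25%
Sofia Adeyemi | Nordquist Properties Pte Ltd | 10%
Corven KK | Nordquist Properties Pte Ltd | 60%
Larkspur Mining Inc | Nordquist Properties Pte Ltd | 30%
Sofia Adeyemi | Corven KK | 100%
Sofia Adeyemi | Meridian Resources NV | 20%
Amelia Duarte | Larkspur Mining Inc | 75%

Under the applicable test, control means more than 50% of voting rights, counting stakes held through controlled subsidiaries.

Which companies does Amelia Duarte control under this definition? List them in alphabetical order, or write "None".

Amelia holds 65% of Meridian, so Amelia controls Meridian.
Meridian and Amelia together hold 25% + 75% = 100% of Larkspur, so Amelia controls Larkspur.
Larkspur holds 79% of Talus, so Amelia controls Talus.
No other company's threshold is met.

Larkspur Mining Inc, Meridian Resources NV, Talus Mining Oy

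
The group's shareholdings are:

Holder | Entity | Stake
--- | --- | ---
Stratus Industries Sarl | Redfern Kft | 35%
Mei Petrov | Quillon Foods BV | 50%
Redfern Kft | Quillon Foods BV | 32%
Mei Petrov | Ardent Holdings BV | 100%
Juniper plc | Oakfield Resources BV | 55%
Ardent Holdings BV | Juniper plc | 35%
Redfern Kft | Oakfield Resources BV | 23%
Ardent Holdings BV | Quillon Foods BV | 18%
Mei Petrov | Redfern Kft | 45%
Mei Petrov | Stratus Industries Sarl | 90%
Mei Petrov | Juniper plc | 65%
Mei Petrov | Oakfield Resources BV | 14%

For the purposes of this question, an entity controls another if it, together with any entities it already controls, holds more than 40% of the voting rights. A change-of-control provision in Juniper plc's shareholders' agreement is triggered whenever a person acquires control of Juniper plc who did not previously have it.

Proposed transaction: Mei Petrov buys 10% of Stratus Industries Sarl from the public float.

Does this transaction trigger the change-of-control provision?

No

The purchase changes only Mei's holdings, so Mei is the only person who could newly come to control Juniper.
Mei holds 100% of Ardent, so Mei controls Ardent.
Mei and Ardent together hold 65% + 35% = 100% of Juniper, so Mei controls Juniper.
So Mei already controls Juniper before the transaction.
After the purchase, Mei's direct stake in Stratus rises to 90% + 10% = 100%.
Mei controlled Juniper already, so this is not a new person acquiring control; every other person's position is unchanged or reduced.
No new person acquires control, so the clause is not triggered.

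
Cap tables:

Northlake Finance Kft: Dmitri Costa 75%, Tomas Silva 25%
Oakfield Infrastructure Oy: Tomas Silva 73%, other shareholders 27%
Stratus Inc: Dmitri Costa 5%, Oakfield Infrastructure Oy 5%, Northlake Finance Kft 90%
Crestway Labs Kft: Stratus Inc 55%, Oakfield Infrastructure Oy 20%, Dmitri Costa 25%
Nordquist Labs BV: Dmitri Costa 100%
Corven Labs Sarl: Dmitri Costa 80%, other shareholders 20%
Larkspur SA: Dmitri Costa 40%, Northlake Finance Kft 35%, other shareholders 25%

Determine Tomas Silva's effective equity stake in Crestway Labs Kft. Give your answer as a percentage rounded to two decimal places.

28.98%

Tomas reaches Crestway along 3 paths.
Via Oakfield → Stratus: 73% × 5% × 55% = 2.0075%.
Via Northlake → Stratus: 25% × 90% × 55% = 12.375%.
Via Oakfield: 73% × 20% = 14.6%.
Total: 2.0075% + 12.375% + 14.6% = 28.9825%.
Rounded: 28.98%.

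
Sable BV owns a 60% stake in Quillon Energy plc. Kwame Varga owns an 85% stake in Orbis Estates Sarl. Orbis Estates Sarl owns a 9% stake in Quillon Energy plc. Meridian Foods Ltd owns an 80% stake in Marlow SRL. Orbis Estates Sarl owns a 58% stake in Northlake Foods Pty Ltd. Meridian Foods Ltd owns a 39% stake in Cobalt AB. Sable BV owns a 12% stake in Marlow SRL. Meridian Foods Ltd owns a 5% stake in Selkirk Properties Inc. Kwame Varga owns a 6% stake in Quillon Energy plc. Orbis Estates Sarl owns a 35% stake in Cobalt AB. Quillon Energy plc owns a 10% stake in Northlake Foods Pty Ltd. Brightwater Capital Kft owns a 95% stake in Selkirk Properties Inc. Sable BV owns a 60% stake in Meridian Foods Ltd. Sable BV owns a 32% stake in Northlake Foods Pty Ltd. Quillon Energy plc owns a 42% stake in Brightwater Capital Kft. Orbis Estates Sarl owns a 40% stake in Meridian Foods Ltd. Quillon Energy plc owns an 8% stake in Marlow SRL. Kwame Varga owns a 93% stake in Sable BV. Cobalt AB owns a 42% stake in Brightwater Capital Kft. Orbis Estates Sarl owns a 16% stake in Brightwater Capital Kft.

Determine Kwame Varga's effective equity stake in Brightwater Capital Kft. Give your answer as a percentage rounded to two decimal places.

69.97%

Kwame reaches Brightwater along 7 paths.
Via Orbis: 85% × 16% = 13.6%.
Via Orbis → Meridian → Cobalt: 85% × 40% × 39% × 42% = 5.5692%.
Via Sable → Meridian → Cobalt: 93% × 60% × 39% × 42% = 9.14004%.
Via Orbis → Cobalt: 85% × 35% × 42% = 12.495%.
Via Orbis → Quillon: 85% × 9% × 42% = 3.213%.
Via Quillon: 6% × 42% = 2.52%.
Via Sable → Quillon: 93% × 60% × 42% = 23.436%.
Total: 13.6% + 5.5692% + 9.14004% + 12.495% + 3.213% + 2.52% + 23.436% = 69.97324%.
Rounded: 69.97%.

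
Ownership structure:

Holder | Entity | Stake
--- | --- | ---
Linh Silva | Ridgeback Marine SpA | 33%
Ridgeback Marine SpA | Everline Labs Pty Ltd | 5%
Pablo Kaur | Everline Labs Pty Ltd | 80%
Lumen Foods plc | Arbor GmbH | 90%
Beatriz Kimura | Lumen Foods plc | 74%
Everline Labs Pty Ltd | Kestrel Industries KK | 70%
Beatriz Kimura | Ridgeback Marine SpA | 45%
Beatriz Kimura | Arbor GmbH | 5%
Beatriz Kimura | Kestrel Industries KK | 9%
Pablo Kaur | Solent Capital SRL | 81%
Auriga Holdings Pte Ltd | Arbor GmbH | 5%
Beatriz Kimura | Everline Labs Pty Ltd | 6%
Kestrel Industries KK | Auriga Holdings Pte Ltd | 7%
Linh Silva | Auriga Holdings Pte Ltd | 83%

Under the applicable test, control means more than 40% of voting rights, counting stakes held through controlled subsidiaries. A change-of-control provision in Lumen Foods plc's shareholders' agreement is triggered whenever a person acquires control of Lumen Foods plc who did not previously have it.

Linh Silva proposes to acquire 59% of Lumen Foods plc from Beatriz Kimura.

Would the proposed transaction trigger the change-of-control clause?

The purchase adds only to Linh's holdings (Beatriz's stake shrinks), so Linh is the only person who could newly come to control Lumen.
Linh holds 83% of Auriga, so Linh controls Auriga.
Neither Linh nor any entity Linh controls holds any voting interest in Lumen.
So before the transaction, Linh does not control Lumen.
After the purchase, Linh holds 59% of Lumen directly, and Beatriz's stake falls to 15%.
Linh holds 59% of Lumen, so Linh controls Lumen.
Linh did not control Lumen before and does after, so the clause is triggered.

Yes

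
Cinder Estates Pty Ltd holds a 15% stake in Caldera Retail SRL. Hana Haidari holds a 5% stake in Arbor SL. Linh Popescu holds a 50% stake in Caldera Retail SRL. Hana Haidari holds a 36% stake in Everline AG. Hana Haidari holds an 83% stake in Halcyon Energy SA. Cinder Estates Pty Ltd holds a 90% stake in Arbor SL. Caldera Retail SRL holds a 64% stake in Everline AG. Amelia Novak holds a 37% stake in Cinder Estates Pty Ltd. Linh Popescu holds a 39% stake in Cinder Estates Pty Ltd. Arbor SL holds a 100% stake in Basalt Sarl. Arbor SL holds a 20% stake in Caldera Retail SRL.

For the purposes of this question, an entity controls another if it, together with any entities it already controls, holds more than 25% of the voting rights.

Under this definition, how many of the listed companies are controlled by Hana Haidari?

Hana holds 36% of Everline, so Hana controls Everline.
Hana holds 83% of Halcyon, so Hana controls Halcyon.
No other company's threshold is met.
Hana controls 2 companies.

2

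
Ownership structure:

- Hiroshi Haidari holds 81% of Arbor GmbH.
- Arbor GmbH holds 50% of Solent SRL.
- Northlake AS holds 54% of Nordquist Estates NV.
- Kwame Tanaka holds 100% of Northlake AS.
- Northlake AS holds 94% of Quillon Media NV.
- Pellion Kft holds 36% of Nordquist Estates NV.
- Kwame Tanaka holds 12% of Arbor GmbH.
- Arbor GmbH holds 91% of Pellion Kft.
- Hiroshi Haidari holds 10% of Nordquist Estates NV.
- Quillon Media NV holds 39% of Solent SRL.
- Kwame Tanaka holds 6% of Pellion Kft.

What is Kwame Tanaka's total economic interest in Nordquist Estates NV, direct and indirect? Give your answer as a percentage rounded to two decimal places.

60.09%

Kwame reaches Nordquist along 3 paths.
Via Northlake: 100% × 54% = 54%.
Via Arbor → Pellion: 12% × 91% × 36% = 3.9312%.
Via Pellion: 6% × 36% = 2.16%.
Total: 54% + 3.9312% + 2.16% = 60.0912%.
Rounded: 60.09%.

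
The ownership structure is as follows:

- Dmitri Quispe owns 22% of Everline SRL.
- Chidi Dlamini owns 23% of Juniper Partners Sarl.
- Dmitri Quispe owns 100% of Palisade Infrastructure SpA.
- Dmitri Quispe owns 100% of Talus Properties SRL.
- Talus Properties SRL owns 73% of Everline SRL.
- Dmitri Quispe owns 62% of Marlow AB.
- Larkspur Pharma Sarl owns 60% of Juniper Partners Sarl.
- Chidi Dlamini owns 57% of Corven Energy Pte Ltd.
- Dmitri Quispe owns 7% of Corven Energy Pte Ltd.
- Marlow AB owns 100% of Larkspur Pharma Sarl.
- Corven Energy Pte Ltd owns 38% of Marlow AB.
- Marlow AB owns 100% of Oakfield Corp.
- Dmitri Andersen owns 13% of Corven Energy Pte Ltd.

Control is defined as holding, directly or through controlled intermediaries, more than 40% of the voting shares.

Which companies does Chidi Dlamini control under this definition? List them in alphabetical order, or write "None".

Corven Energy Pte Ltd

Chidi holds 57% of Corven, so Chidi controls Corven.
No other company's threshold is met.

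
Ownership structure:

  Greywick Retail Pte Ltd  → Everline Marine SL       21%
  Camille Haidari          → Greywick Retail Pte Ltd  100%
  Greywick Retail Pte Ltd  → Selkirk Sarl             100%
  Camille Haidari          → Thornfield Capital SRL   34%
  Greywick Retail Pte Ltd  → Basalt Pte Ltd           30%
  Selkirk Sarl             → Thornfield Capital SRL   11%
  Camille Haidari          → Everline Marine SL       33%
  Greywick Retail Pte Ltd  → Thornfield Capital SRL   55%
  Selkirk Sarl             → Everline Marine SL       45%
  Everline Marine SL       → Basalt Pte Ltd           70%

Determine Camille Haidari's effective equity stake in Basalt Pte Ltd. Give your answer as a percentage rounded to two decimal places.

Camille reaches Basalt along 4 paths.
Via Greywick → Everline: 100% × 21% × 70% = 14.7%.
Via Everline: 33% × 70% = 23.1%.
Via Greywick → Selkirk → Everline: 100% × 100% × 45% × 70% = 31.5%.
Via Greywick: 100% × 30% = 30%.
Total: 14.7% + 23.1% + 31.5% + 30% = 99.3%.
Rounded: 99.30%.

99.30%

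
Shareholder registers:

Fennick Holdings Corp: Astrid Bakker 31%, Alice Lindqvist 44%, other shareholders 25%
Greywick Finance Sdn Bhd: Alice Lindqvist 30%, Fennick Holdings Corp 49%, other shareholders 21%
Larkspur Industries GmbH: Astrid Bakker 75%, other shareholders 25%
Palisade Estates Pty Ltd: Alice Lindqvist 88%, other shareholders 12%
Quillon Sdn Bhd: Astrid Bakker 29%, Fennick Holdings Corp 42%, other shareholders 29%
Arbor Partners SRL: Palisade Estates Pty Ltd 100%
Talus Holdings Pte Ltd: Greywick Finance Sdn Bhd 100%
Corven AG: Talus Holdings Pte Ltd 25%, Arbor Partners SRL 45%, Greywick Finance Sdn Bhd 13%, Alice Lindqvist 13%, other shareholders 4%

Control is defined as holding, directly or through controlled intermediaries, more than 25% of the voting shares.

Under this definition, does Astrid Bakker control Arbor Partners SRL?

Astrid holds 31% of Fennick, so Astrid controls Fennick.
Fennick holds 49% of Greywick, so Astrid controls Greywick.
Astrid holds 75% of Larkspur, so Astrid controls Larkspur.
Astrid and Fennick together hold 29% + 42% = 71% of Quillon, so Astrid controls Quillon.
Greywick holds 100% of Talus, so Astrid controls Talus.
Talus and Greywick together hold 25% + 13% = 38% of Corven, so Astrid controls Corven.
Neither Astrid nor any entity Astrid controls holds any voting interest in Arbor.
So Astrid does not control Arbor.

No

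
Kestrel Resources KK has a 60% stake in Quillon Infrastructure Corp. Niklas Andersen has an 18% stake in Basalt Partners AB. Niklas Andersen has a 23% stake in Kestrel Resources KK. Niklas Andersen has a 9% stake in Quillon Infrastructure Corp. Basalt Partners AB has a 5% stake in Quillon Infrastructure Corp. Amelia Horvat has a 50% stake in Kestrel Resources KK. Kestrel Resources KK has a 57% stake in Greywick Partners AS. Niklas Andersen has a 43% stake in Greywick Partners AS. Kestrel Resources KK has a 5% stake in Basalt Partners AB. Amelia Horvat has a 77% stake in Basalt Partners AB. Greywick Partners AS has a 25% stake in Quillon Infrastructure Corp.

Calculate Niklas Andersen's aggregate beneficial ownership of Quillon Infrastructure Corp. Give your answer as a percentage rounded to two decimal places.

37.79%

Niklas reaches Quillon along 6 paths.
Via Greywick: 43% × 25% = 10.75%.
Via Kestrel → Greywick: 23% × 57% × 25% = 3.2775%.
Direct stake: 9% = 9%.
Via Kestrel: 23% × 60% = 13.8%.
Via Kestrel → Basalt: 23% × 5% × 5% = 0.0575%.
Via Basalt: 18% × 5% = 0.9%.
Total: 10.75% + 3.2775% + 9% + 13.8% + 0.0575% + 0.9% = 37.785%.
Rounded: 37.79%.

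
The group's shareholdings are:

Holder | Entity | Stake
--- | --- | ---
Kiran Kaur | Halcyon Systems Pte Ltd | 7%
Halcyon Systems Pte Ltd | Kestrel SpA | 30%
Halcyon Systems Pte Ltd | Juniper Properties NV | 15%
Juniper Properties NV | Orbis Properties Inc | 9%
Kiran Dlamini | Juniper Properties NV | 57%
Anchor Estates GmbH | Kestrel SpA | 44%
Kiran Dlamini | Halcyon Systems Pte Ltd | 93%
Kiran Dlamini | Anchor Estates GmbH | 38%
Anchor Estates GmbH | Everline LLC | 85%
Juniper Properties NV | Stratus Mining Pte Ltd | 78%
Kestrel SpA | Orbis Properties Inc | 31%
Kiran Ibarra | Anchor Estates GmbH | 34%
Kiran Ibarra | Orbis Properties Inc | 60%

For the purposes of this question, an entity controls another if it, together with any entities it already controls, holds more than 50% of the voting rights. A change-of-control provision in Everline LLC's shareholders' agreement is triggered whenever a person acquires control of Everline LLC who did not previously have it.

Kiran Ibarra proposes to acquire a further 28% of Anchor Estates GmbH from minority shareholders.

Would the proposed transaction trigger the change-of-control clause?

Yes

The purchase changes only Kiran Ibarra's holdings, so Kiran Ibarra is the only person who could newly come to control Everline.
Kiran Ibarra holds 60% of Orbis, so Kiran Ibarra controls Orbis.
Neither Kiran Ibarra nor any entity Kiran Ibarra controls holds any voting interest in Everline.
So before the transaction, Kiran Ibarra does not control Everline.
After the purchase, Kiran Ibarra's direct stake in Anchor rises to 34% + 28% = 62%.
Kiran Ibarra holds 62% of Anchor, so Kiran Ibarra controls Anchor.
Anchor holds 85% of Everline, so Kiran Ibarra controls Everline.
Kiran Ibarra did not control Everline before and does after, so the clause is triggered.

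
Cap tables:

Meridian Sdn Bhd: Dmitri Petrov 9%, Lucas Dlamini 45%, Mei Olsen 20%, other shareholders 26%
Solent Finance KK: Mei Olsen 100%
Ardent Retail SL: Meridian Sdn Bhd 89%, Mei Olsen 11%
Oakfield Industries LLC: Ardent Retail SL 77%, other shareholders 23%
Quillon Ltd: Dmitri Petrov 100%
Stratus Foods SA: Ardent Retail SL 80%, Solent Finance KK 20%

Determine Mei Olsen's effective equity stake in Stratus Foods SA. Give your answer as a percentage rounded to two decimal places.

43.04%

Mei reaches Stratus along 3 paths.
Via Meridian → Ardent: 20% × 89% × 80% = 14.24%.
Via Ardent: 11% × 80% = 8.8%.
Via Solent: 100% × 20% = 20%.
Total: 14.24% + 8.8% + 20% = 43.04%.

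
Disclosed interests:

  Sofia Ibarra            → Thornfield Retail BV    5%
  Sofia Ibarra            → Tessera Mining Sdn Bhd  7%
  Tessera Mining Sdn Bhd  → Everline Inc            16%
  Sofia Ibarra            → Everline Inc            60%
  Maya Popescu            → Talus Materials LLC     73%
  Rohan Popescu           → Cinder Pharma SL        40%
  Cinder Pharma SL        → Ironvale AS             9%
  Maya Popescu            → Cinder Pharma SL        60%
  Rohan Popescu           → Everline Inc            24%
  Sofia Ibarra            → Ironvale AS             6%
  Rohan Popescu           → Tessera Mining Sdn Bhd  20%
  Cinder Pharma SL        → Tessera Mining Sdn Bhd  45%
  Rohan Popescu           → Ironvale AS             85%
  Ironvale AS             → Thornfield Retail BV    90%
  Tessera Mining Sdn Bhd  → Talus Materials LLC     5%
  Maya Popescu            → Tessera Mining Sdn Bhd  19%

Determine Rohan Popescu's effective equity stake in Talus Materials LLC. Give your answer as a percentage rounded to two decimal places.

Rohan reaches Talus along 2 paths.
Via Tessera: 20% × 5% = 1%.
Via Cinder → Tessera: 40% × 45% × 5% = 0.9%.
Total: 1% + 0.9% = 1.9%.
Rounded: 1.90%.

1.90%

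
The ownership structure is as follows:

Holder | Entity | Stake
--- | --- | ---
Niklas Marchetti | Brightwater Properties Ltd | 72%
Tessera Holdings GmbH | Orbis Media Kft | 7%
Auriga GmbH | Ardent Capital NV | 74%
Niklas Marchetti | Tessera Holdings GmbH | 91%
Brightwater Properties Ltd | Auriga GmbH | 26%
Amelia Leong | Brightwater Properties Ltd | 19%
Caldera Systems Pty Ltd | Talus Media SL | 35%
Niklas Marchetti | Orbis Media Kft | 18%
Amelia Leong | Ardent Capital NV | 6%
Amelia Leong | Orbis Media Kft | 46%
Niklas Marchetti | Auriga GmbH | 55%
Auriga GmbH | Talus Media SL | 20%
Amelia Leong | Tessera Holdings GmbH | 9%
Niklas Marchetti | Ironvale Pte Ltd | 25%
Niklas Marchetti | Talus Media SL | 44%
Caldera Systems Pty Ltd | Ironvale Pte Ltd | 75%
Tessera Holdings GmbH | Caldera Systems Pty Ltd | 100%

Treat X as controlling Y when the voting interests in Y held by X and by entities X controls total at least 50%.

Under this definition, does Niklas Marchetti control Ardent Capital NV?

Niklas holds 72% of Brightwater, so Niklas controls Brightwater.
Brightwater and Niklas together hold 26% + 55% = 81% of Auriga, so Niklas controls Auriga.
Auriga holds 74% of Ardent, so Niklas controls Ardent.

Yes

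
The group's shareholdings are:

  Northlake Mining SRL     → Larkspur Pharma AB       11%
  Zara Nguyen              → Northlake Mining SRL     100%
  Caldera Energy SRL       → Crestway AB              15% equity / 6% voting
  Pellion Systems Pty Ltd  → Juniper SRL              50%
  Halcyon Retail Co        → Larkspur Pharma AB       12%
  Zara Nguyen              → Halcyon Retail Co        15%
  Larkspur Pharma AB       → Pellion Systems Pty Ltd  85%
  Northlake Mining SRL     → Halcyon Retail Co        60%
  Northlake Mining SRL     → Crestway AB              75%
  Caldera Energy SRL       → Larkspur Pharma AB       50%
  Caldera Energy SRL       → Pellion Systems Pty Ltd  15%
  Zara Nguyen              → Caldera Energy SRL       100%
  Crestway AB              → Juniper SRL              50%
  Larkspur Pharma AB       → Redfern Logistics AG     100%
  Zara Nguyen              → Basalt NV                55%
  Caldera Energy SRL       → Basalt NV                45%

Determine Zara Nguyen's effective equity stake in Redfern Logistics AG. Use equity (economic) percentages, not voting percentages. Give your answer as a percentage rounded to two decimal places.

70.00%

Zara reaches Redfern along 4 paths.
Via Northlake → Larkspur: 100% × 11% × 100% = 11%.
Via Caldera → Larkspur: 100% × 50% × 100% = 50%.
Via Northlake → Halcyon → Larkspur: 100% × 60% × 12% × 100% = 7.2%.
Via Halcyon → Larkspur: 15% × 12% × 100% = 1.8%.
Total: 11% + 50% + 7.2% + 1.8% = 70%.
Rounded: 70.00%.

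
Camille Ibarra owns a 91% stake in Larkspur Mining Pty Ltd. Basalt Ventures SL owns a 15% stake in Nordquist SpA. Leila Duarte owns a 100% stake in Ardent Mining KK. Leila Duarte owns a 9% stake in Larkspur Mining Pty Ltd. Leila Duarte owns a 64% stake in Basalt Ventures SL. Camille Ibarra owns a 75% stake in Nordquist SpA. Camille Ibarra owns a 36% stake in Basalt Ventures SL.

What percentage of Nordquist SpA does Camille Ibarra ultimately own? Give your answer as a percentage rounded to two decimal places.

80.40%

Camille reaches Nordquist along 2 paths.
Via Basalt: 36% × 15% = 5.4%.
Direct stake: 75% = 75%.
Total: 5.4% + 75% = 80.4%.
Rounded: 80.40%.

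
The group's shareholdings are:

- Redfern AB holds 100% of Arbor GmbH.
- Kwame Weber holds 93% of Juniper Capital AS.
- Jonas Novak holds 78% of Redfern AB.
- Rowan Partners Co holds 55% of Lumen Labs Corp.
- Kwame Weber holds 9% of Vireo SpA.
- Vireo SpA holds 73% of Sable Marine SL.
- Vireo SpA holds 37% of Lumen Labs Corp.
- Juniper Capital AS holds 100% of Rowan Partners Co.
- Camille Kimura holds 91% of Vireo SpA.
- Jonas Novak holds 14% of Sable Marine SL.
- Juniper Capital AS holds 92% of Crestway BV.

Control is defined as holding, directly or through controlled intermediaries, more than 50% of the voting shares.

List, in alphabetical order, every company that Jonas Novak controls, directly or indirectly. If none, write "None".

Jonas holds 78% of Redfern, so Jonas controls Redfern.
Redfern holds 100% of Arbor, so Jonas controls Arbor.
No other company's threshold is met.

Arbor GmbH, Redfern AB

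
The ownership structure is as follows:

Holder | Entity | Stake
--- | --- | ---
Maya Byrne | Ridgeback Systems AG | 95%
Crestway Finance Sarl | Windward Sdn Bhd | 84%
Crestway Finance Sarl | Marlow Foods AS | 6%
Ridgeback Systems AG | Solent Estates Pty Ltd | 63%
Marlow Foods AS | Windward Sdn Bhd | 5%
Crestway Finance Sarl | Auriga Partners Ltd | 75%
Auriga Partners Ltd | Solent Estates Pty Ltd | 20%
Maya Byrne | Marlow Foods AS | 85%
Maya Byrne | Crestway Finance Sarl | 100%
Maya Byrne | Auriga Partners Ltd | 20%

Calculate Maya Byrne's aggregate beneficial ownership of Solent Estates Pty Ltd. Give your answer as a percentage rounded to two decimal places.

78.85%

Maya reaches Solent along 3 paths.
Via Ridgeback: 95% × 63% = 59.85%.
Via Auriga: 20% × 20% = 4%.
Via Crestway → Auriga: 100% × 75% × 20% = 15%.
Total: 59.85% + 4% + 15% = 78.85%.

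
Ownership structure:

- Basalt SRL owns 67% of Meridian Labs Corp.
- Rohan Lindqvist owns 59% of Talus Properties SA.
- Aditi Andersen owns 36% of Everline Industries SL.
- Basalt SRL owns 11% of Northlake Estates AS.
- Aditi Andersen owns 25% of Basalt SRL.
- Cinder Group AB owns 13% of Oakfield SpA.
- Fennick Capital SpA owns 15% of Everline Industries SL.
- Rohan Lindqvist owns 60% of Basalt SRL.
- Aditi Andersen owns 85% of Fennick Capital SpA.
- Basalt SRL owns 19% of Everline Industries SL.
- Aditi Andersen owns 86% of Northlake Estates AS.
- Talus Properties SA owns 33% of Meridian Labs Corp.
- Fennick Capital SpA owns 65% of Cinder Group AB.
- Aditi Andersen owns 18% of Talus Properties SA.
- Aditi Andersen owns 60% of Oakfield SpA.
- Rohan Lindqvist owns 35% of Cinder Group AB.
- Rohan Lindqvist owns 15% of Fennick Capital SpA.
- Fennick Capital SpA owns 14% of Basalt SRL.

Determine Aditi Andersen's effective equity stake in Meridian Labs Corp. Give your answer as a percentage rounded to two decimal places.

Aditi reaches Meridian along 3 paths.
Via Talus: 18% × 33% = 5.94%.
Via Fennick → Basalt: 85% × 14% × 67% = 7.973%.
Via Basalt: 25% × 67% = 16.75%.
Total: 5.94% + 7.973% + 16.75% = 30.663%.
Rounded: 30.66%.

30.66%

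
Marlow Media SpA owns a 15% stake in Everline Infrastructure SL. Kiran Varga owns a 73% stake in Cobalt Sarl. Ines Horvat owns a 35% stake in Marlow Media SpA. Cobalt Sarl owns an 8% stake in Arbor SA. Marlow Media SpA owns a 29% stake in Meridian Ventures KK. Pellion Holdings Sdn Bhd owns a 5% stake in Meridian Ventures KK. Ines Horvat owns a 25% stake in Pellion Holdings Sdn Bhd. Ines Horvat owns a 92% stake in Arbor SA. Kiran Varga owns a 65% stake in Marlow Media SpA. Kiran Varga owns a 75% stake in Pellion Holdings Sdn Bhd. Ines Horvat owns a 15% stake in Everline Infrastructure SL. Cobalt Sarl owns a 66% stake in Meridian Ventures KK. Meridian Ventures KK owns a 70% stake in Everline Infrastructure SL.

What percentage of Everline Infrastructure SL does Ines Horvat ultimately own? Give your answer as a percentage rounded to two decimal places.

Ines reaches Everline along 4 paths.
Via Marlow: 35% × 15% = 5.25%.
Via Pellion → Meridian: 25% × 5% × 70% = 0.875%.
Via Marlow → Meridian: 35% × 29% × 70% = 7.105%.
Direct stake: 15% = 15%.
Total: 5.25% + 0.875% + 7.105% + 15% = 28.23%.

28.23%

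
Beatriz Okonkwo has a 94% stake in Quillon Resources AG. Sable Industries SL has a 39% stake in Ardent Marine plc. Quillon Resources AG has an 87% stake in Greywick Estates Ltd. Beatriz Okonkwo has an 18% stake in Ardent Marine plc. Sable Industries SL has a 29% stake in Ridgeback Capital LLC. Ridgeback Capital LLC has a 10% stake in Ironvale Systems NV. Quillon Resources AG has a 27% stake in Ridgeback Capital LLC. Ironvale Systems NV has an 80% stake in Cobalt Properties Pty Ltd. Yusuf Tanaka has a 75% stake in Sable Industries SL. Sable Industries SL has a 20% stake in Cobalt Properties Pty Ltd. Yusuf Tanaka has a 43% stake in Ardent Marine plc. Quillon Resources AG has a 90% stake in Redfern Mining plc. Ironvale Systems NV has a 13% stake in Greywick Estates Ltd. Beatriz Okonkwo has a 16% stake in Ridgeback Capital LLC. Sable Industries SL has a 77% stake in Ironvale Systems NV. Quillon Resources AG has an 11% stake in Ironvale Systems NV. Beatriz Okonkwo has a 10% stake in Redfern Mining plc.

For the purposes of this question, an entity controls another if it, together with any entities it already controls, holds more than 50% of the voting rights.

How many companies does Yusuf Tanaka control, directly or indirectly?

4

Yusuf holds 75% of Sable, so Yusuf controls Sable.
Sable holds 77% of Ironvale, so Yusuf controls Ironvale.
Ironvale and Sable together hold 80% + 20% = 100% of Cobalt, so Yusuf controls Cobalt.
Yusuf and Sable together hold 43% + 39% = 82% of Ardent, so Yusuf controls Ardent.
No other company's threshold is met.
Yusuf controls 4 companies.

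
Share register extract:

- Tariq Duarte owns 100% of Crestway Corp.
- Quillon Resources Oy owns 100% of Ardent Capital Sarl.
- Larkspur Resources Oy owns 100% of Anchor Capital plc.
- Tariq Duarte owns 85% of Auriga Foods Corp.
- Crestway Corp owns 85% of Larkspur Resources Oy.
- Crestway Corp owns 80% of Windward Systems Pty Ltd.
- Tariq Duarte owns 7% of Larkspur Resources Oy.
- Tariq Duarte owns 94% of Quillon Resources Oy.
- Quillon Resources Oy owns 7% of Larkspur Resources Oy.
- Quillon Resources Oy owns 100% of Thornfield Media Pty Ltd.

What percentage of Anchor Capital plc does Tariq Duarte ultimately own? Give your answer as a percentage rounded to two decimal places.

98.58%

Tariq reaches Anchor along 3 paths.
Via Quillon → Larkspur: 94% × 7% × 100% = 6.58%.
Via Crestway → Larkspur: 100% × 85% × 100% = 85%.
Via Larkspur: 7% × 100% = 7%.
Total: 6.58% + 85% + 7% = 98.58%.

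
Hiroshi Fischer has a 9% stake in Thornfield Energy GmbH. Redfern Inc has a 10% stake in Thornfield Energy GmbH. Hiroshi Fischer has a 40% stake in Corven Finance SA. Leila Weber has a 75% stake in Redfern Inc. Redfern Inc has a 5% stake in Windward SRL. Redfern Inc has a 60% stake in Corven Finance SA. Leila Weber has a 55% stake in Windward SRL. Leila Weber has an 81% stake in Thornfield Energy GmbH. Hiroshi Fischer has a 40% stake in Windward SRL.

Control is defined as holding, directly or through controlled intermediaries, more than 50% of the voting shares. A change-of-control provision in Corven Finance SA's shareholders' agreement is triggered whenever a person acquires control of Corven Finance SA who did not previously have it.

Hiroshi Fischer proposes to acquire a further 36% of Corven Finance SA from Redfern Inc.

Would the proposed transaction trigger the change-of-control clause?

Yes

The purchase adds only to Hiroshi's holdings (Redfern's stake shrinks), so Hiroshi is the only person who could newly come to control Corven.
Hiroshi's largest direct stake is 40% in Corven, which does not meet the threshold, so Hiroshi controls no company.
In Corven, Hiroshi's side holds only 40%, not > 50%.
So before the transaction, Hiroshi does not control Corven.
After the purchase, Hiroshi's direct stake in Corven rises to 40% + 36% = 76%, and Redfern's stake falls to 24%.
Hiroshi holds 76% of Corven, so Hiroshi controls Corven.
Hiroshi did not control Corven before and does after, so the clause is triggered.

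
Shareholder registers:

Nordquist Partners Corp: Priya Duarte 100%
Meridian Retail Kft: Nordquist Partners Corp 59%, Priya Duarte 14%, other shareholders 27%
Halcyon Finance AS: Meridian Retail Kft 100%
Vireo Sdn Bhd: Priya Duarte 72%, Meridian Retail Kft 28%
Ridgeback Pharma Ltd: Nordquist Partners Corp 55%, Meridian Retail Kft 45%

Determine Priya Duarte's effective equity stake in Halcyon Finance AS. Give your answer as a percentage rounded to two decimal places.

Priya reaches Halcyon along 2 paths.
Via Nordquist → Meridian: 100% × 59% × 100% = 59%.
Via Meridian: 14% × 100% = 14%.
Total: 59% + 14% = 73%.
Rounded: 73.00%.

73.00%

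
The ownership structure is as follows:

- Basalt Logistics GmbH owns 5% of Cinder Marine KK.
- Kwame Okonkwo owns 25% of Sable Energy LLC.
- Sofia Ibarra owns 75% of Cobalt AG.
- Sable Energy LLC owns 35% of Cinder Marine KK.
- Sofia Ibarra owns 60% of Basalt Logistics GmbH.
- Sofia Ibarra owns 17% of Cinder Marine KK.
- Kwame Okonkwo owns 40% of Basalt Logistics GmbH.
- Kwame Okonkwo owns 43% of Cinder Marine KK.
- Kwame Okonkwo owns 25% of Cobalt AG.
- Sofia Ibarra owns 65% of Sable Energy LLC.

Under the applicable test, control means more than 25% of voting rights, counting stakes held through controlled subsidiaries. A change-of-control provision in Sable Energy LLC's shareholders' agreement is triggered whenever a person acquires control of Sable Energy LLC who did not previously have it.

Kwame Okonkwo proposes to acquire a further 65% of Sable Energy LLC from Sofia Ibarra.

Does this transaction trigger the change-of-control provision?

Yes

The purchase adds only to Kwame's holdings (Sofia's stake shrinks), so Kwame is the only person who could newly come to control Sable.
Kwame holds 40% of Basalt, so Kwame controls Basalt.
Kwame and Basalt together hold 43% + 5% = 48% of Cinder, so Kwame controls Cinder.
In Sable, Kwame's side holds only 25%, not > 25%.
So before the transaction, Kwame does not control Sable.
After the purchase, Kwame's direct stake in Sable rises to 25% + 65% = 90%, and Sofia's stake falls to 0%.
Kwame holds 90% of Sable, so Kwame controls Sable.
Kwame did not control Sable before and does after, so the clause is triggered.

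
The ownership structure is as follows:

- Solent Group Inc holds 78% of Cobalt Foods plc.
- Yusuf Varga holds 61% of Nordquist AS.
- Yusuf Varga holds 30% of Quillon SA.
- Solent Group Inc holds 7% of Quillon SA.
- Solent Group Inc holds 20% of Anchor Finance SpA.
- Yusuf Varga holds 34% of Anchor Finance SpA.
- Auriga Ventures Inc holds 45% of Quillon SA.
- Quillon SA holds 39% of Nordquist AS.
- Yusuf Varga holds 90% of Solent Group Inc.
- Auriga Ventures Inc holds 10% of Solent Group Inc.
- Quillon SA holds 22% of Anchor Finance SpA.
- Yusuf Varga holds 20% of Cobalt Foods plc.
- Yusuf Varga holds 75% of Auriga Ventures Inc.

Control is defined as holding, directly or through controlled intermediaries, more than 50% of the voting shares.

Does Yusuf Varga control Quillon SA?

Yusuf holds 75% of Auriga, so Yusuf controls Auriga.
Yusuf and Auriga together hold 90% + 10% = 100% of Solent, so Yusuf controls Solent.
Yusuf and Solent and Auriga together hold 30% + 7% + 45% = 82% of Quillon, so Yusuf controls Quillon.

Yes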